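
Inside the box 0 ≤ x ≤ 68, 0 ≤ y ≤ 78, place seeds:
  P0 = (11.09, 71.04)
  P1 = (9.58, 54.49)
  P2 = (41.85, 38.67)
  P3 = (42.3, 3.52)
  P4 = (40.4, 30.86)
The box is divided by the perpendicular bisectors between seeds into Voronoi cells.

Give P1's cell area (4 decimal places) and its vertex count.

1. box [0,68]×[0,78]: [(0, 0) (68, 0) (68, 78) (0, 78)]
2. ⊥bis P1·P0 via (10.335,62.765): [(0, 63.708) (0, 0) (68, 0) (68, 57.5037)]  |A|=4121.1969
3. ⊥bis P1·P2 via (25.715,46.58): [(32.6513, 60.7289) (0, 63.708) (0, 0) (2.8797, 0)]  |A|=1127.5148
4. ⊥bis P1·P3 via (25.94,29.005): [(13.039, 20.7233) (32.6513, 60.7289) (0, 63.708) (0, 12.3529)]  |A|=1017.1415
5. ⊥bis P1·P4 via (24.99,42.675): [(3.4299, 14.5547) (21.6916, 38.373) (32.6513, 60.7289) (0, 63.708) (0, 12.3529)]  |A|=959.0292
6. canonical 5-gon: [(3.4299, 14.5547) (21.6916, 38.373) (32.6513, 60.7289) (0, 63.708) (0, 12.3529)]
7. shoelace: 959.0292

Area of P1's cell: 959.0292 (5 vertices)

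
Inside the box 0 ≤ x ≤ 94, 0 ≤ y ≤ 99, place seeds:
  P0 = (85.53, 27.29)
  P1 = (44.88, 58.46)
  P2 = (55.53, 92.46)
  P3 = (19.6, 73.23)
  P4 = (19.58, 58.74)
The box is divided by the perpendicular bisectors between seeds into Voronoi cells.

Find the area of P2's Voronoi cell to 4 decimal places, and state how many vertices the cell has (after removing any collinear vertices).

Area of P2's cell: 1618.2910 (5 vertices)

1. box [0,94]×[0,99]: [(0, 0) (94, 0) (94, 99) (0, 99)]
2. ⊥bis P2·P0 via (70.53,59.875): [(0, 27.4076) (94, 70.6791) (94, 99) (0, 99)]  |A|=4695.9271
3. ⊥bis P2·P1 via (50.205,75.46): [(0, 91.186) (82.4468, 65.3607) (94, 70.6791) (94, 99) (0, 99)]  |A|=2066.7651
4. ⊥bis P2·P3 via (37.565,82.845): [(39.7677, 78.7293) (82.4468, 65.3607) (94, 70.6791) (94, 99) (28.9187, 99)]  |A|=1618.291
5. ⊥bis P2·P4 via (37.555,75.6): [(39.7677, 78.7293) (82.4468, 65.3607) (94, 70.6791) (94, 99) (28.9187, 99)]  |A|=1618.291
6. canonical 5-gon: [(39.7677, 78.7293) (82.4468, 65.3607) (94, 70.6791) (94, 99) (28.9187, 99)]
7. shoelace: 1618.291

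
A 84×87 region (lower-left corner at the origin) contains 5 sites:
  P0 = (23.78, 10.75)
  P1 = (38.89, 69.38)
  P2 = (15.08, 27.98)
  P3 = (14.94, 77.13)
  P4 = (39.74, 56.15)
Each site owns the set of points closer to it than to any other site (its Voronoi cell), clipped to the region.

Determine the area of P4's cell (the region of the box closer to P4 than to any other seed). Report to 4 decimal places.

Area of P4's cell: 2284.7392

1. box [0,84]×[0,87]: [(0, 0) (84, 0) (84, 87) (0, 87)]
2. ⊥bis P4·P0 via (31.76,33.45): [(0, 44.615) (84, 15.0855) (84, 87) (0, 87)]  |A|=4800.5822
3. ⊥bis P4·P1 via (39.315,62.765): [(0, 60.2391) (0, 44.615) (84, 15.0855) (84, 65.6359)]  |A|=2779.3327
4. ⊥bis P4·P2 via (27.41,42.065): [(6.1945, 60.6371) (40.9362, 30.2242) (84, 15.0855) (84, 65.6359)]  |A|=2358.4278
5. ⊥bis P4·P3 via (27.34,66.64): [(23.1852, 61.7287) (15.4255, 52.5562) (40.9362, 30.2242) (84, 15.0855) (84, 65.6359)]  |A|=2284.7392
6. canonical 5-gon: [(23.1852, 61.7287) (15.4255, 52.5562) (40.9362, 30.2242) (84, 15.0855) (84, 65.6359)]
7. shoelace: 2284.7392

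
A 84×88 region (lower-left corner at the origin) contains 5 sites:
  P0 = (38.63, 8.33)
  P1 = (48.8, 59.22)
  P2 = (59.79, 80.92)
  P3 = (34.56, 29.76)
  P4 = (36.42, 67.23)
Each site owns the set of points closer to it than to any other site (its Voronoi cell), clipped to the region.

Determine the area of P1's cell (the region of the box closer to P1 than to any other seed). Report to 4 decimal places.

1. box [0,84]×[0,88]: [(0, 0) (84, 0) (84, 88) (0, 88)]
2. ⊥bis P1·P0 via (43.715,33.775): [(0, 42.5111) (84, 25.7243) (84, 88) (0, 88)]  |A|=4526.1106
3. ⊥bis P1·P2 via (54.295,70.07): [(0, 42.5111) (84, 25.7243) (84, 55.0259) (18.8918, 88) (0, 88)]  |A|=3452.6673
4. ⊥bis P1·P3 via (41.68,44.49): [(0, 64.6367) (78.0378, 26.9158) (84, 25.7243) (84, 55.0259) (18.8918, 88) (0, 88)]  |A|=2589.3502
5. ⊥bis P1·P4 via (42.61,63.225): [(33.1545, 48.6109) (78.0378, 26.9158) (84, 25.7243) (84, 55.0259) (48.8297, 72.8379)]  |A|=1348.4999
6. canonical 5-gon: [(33.1545, 48.6109) (78.0378, 26.9158) (84, 25.7243) (84, 55.0259) (48.8297, 72.8379)]
7. shoelace: 1348.4999

Area of P1's cell: 1348.4999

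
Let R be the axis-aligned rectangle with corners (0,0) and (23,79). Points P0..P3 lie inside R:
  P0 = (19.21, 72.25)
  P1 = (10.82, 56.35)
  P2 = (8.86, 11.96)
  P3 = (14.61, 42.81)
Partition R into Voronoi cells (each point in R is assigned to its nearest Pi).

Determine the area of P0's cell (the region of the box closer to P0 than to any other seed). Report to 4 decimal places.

Area of P0's cell: 295.4403

1. box [0,23]×[0,79]: [(0, 0) (23, 0) (23, 79) (0, 79)]
2. ⊥bis P0·P1 via (15.015,64.3): [(0, 72.223) (23, 60.0865) (23, 79) (0, 79)]  |A|=295.4403
3. ⊥bis P0·P2 via (14.035,42.105): [(0, 72.223) (23, 60.0865) (23, 79) (0, 79)]  |A|=295.4403
4. ⊥bis P0·P3 via (16.91,57.53): [(0, 72.223) (23, 60.0865) (23, 79) (0, 79)]  |A|=295.4403
5. canonical 4-gon: [(0, 72.223) (23, 60.0865) (23, 79) (0, 79)]
6. shoelace: 295.4403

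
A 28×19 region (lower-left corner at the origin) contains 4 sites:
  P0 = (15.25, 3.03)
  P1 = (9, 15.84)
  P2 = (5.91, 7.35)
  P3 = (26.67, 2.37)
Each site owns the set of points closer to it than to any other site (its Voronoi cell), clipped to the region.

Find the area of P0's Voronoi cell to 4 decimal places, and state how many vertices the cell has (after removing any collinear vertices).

1. box [0,28]×[0,19]: [(0, 0) (28, 0) (28, 19) (0, 19)]
2. ⊥bis P0·P1 via (12.125,9.435): [(0, 3.5192) (0, 0) (28, 0) (28, 17.1804)]  |A|=289.7948
3. ⊥bis P0·P2 via (10.58,5.19): [(12.6654, 9.6986) (8.1795, 0) (28, 0) (28, 17.1804)]  |A|=227.8437
4. ⊥bis P0·P3 via (20.96,2.7): [(21.6169, 14.0661) (12.6654, 9.6986) (8.1795, 0) (20.804, 0)]  |A|=122.4014
5. canonical 4-gon: [(21.6169, 14.0661) (12.6654, 9.6986) (8.1795, 0) (20.804, 0)]
6. shoelace: 122.4014

Area of P0's cell: 122.4014 (4 vertices)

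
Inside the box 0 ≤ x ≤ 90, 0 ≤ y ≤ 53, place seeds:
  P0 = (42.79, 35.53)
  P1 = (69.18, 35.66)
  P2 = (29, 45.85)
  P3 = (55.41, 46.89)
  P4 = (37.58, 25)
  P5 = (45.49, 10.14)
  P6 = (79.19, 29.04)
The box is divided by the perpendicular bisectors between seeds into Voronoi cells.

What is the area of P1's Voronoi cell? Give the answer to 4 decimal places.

1. box [0,90]×[0,53]: [(0, 0) (90, 0) (90, 53) (0, 53)]
2. ⊥bis P1·P0 via (55.985,35.595): [(56.1603, 0) (90, 0) (90, 53) (55.8993, 53)]  |A|=1800.4204
3. ⊥bis P1·P2 via (49.09,40.755): [(56.1603, 0) (90, 0) (90, 53) (55.8993, 53)]  |A|=1800.4204
4. ⊥bis P1·P3 via (62.295,41.275): [(55.9951, 33.5502) (56.1603, 0) (90, 0) (90, 53) (71.8572, 53)]  |A|=1645.2306
5. ⊥bis P1·P4 via (53.38,30.33): [(55.9951, 33.5502) (56.0499, 22.4154) (63.6116, 0) (90, 0) (90, 53) (71.8572, 53)]  |A|=1561.7194
6. ⊥bis P1·P5 via (57.335,22.9): [(55.9951, 33.5502) (56.0416, 24.1006) (82.004, 0) (90, 0) (90, 53) (71.8572, 53)]  |A|=1333.8067
7. ⊥bis P1·P6 via (74.185,32.35): [(55.9951, 33.5502) (56.0416, 24.1006) (63.9031, 16.8029) (87.8416, 53) (71.8572, 53)]  |A|=535.9974
8. canonical 5-gon: [(55.9951, 33.5502) (56.0416, 24.1006) (63.9031, 16.8029) (87.8416, 53) (71.8572, 53)]
9. shoelace: 535.9974

Area of P1's cell: 535.9974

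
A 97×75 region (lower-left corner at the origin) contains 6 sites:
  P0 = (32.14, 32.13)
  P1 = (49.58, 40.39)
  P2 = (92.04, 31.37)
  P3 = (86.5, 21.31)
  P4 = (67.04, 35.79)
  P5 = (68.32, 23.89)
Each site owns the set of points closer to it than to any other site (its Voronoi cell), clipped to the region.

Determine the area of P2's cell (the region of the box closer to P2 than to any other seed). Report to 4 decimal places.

1. box [0,97]×[0,75]: [(0, 0) (97, 0) (97, 75) (0, 75)]
2. ⊥bis P2·P0 via (62.09,31.75): [(61.6872, 0) (97, 0) (97, 75) (62.6387, 75)]  |A|=2612.7784
3. ⊥bis P2·P1 via (70.81,35.88): [(63.1878, 0) (97, 0) (97, 75) (79.1205, 75)]  |A|=1938.4391
4. ⊥bis P2·P3 via (89.27,26.34): [(70.929, 36.4403) (97, 22.0831) (97, 75) (79.1205, 75)]  |A|=1034.512
5. ⊥bis P2·P4 via (79.54,33.58): [(79.2368, 31.8652) (97, 22.0831) (97, 75) (86.8631, 75)]  |A|=688.6132
6. ⊥bis P2·P5 via (80.18,27.63): [(79.2368, 31.8652) (97, 22.0831) (97, 75) (86.8631, 75)]  |A|=688.6132
7. canonical 4-gon: [(79.2368, 31.8652) (97, 22.0831) (97, 75) (86.8631, 75)]
8. shoelace: 688.6132

Area of P2's cell: 688.6132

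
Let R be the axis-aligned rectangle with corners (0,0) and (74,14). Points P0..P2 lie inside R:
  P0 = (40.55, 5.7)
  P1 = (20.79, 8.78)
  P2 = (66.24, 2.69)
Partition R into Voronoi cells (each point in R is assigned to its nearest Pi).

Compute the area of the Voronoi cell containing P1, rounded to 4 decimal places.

1. box [0,74]×[0,14]: [(0, 0) (74, 0) (74, 14) (0, 14)]
2. ⊥bis P1·P0 via (30.67,7.24): [(0, 0) (29.5415, 0) (31.7237, 14) (0, 14)]  |A|=428.8563
3. ⊥bis P1·P2 via (43.515,5.735): [(0, 0) (29.5415, 0) (31.7237, 14) (0, 14)]  |A|=428.8563
4. canonical 4-gon: [(0, 0) (29.5415, 0) (31.7237, 14) (0, 14)]
5. shoelace: 428.8563

Area of P1's cell: 428.8563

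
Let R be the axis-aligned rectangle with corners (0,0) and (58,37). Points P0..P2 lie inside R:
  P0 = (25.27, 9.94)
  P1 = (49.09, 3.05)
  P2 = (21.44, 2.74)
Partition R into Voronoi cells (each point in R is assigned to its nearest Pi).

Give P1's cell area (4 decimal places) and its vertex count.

Area of P1's cell: 641.8583 (4 vertices)

1. box [0,58]×[0,37]: [(0, 0) (58, 0) (58, 37) (0, 37)]
2. ⊥bis P1·P0 via (37.18,6.495): [(35.3013, 0) (58, 0) (58, 37) (46.0037, 37)]  |A|=641.8583
3. ⊥bis P1·P2 via (35.265,2.895): [(35.3013, 0) (58, 0) (58, 37) (46.0037, 37)]  |A|=641.8583
4. canonical 4-gon: [(35.3013, 0) (58, 0) (58, 37) (46.0037, 37)]
5. shoelace: 641.8583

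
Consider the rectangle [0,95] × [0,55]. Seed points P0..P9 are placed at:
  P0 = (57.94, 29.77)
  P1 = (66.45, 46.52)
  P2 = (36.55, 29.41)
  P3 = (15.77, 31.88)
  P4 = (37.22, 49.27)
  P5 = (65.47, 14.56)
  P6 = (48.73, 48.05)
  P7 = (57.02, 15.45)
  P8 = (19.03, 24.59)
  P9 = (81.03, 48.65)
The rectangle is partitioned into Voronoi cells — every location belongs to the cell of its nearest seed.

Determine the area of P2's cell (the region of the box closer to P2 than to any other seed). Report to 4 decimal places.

Area of P2's cell: 492.4988

1. box [0,95]×[0,55]: [(0, 0) (95, 0) (95, 55) (0, 55)]
2. ⊥bis P2·P0 via (47.245,29.59): [(0, 0) (47.743, 0) (46.8173, 55) (0, 55)]  |A|=2600.4096
3. ⊥bis P2·P1 via (51.5,37.965): [(0, 0) (47.743, 0) (46.9708, 45.8798) (41.7519, 55) (0, 55)]  |A|=2577.3106
4. ⊥bis P2·P3 via (26.16,30.645): [(22.5174, 0) (47.743, 0) (46.9708, 45.8798) (41.7519, 55) (29.0549, 55)]  |A|=1159.0711
5. ⊥bis P2·P4 via (36.885,39.34): [(27.2322, 39.6656) (22.5174, 0) (47.743, 0) (47.0867, 38.9958)]  |A|=887.1959
6. ⊥bis P2·P5 via (51.01,21.985): [(27.2322, 39.6656) (22.5174, 0) (39.721, 0) (47.4884, 15.1268) (47.0867, 38.9958)]  |A|=826.5223
7. ⊥bis P2·P6 via (42.64,38.73): [(41.9689, 39.1685) (27.2322, 39.6656) (22.5174, 0) (39.721, 0) (47.4884, 15.1268) (47.1407, 35.7891)]  |A|=818.3214
8. ⊥bis P2·P7 via (46.785,22.43): [(41.9689, 39.1685) (27.2322, 39.6656) (22.5174, 0) (31.4883, 0) (47.3515, 23.2607) (47.1407, 35.7891)]  |A|=689.9472
9. ⊥bis P2·P8 via (27.79,27): [(41.9689, 39.1685) (27.2322, 39.6656) (26.3492, 32.237) (34.146, 3.897) (47.3515, 23.2607) (47.1407, 35.7891)]  |A|=492.4988
10. ⊥bis P2·P9 via (58.79,39.03): [(41.9689, 39.1685) (27.2322, 39.6656) (26.3492, 32.237) (34.146, 3.897) (47.3515, 23.2607) (47.1407, 35.7891)]  |A|=492.4988
11. canonical 6-gon: [(41.9689, 39.1685) (27.2322, 39.6656) (26.3492, 32.237) (34.146, 3.897) (47.3515, 23.2607) (47.1407, 35.7891)]
12. shoelace: 492.4988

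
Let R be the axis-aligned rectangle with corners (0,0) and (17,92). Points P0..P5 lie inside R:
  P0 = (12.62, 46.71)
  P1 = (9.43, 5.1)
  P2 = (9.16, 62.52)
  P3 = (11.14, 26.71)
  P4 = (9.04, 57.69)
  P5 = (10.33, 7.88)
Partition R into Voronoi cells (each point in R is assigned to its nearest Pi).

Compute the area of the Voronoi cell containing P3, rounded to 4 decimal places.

Area of P3's cell: 332.6726

1. box [0,17]×[0,92]: [(0, 0) (17, 0) (17, 92) (0, 92)]
2. ⊥bis P3·P0 via (11.88,36.71): [(0, 37.5891) (0, 0) (17, 0) (17, 36.3311)]  |A|=628.322
3. ⊥bis P3·P1 via (10.285,15.905): [(0, 37.5891) (0, 16.7189) (17, 15.3736) (17, 36.3311)]  |A|=355.5358
4. ⊥bis P3·P2 via (10.15,44.615): [(0, 37.5891) (0, 16.7189) (17, 15.3736) (17, 36.3311)]  |A|=355.5358
5. ⊥bis P3·P4 via (10.09,42.2): [(0, 37.5891) (0, 16.7189) (17, 15.3736) (17, 36.3311)]  |A|=355.5358
6. ⊥bis P3·P5 via (10.735,17.295): [(0, 37.5891) (0, 17.7568) (17, 17.0255) (17, 36.3311)]  |A|=332.6726
7. canonical 4-gon: [(0, 37.5891) (0, 17.7568) (17, 17.0255) (17, 36.3311)]
8. shoelace: 332.6726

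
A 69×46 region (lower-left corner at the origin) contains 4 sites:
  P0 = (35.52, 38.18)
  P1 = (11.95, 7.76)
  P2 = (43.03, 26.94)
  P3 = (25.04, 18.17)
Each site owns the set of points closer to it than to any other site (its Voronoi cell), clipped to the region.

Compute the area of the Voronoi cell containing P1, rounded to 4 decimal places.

1. box [0,69]×[0,46]: [(0, 0) (69, 0) (69, 46) (0, 46)]
2. ⊥bis P1·P0 via (23.735,22.97): [(0, 41.3603) (0, 0) (53.3806, 0)]  |A|=1103.9202
3. ⊥bis P1·P2 via (27.49,17.35): [(24.2846, 22.5442) (0, 41.3603) (0, 0) (38.197, 0)]  |A|=932.769
4. ⊥bis P1·P3 via (18.495,12.965): [(0, 36.2214) (0, 0) (28.8056, 0)]  |A|=521.69
5. canonical 3-gon: [(0, 36.2214) (0, 0) (28.8056, 0)]
6. shoelace: 521.69

Area of P1's cell: 521.6900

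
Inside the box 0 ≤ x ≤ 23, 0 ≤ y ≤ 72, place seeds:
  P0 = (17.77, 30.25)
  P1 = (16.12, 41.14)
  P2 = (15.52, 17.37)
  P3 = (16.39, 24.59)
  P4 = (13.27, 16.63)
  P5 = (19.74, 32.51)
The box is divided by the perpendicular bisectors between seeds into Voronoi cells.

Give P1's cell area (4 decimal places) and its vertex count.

Area of P1's cell: 843.7788 (5 vertices)

1. box [0,23]×[0,72]: [(0, 0) (23, 0) (23, 72) (0, 72)]
2. ⊥bis P1·P0 via (16.945,35.695): [(0, 33.1276) (23, 36.6124) (23, 72) (0, 72)]  |A|=853.99
3. ⊥bis P1·P2 via (15.82,29.255): [(0, 33.1276) (23, 36.6124) (23, 72) (0, 72)]  |A|=853.99
4. ⊥bis P1·P3 via (16.255,32.865): [(0, 33.1276) (23, 36.6124) (23, 72) (0, 72)]  |A|=853.99
5. ⊥bis P1·P4 via (14.695,28.885): [(0, 33.1276) (23, 36.6124) (23, 72) (0, 72)]  |A|=853.99
6. ⊥bis P1·P5 via (17.93,36.825): [(0, 33.1276) (14.2698, 35.2897) (23, 38.9517) (23, 72) (0, 72)]  |A|=843.7788
7. canonical 5-gon: [(0, 33.1276) (14.2698, 35.2897) (23, 38.9517) (23, 72) (0, 72)]
8. shoelace: 843.7788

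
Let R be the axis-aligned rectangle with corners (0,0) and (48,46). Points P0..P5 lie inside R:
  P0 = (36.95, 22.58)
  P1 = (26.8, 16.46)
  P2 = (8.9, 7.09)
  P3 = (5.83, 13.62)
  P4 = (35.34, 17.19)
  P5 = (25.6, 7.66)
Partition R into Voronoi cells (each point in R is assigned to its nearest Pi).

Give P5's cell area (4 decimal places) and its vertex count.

Area of P5's cell: 238.3408 (4 vertices)

1. box [0,48]×[0,46]: [(0, 0) (48, 0) (48, 46) (0, 46)]
2. ⊥bis P5·P0 via (31.275,15.12): [(0, 38.9116) (0, 0) (48, 0) (48, 2.3969)]  |A|=991.4048
3. ⊥bis P5·P1 via (26.2,12.06): [(37.2844, 10.5485) (0, 15.6327) (0, 0) (48, 0) (48, 2.3969)]  |A|=557.4344
4. ⊥bis P5·P2 via (17.25,7.375): [(37.2844, 10.5485) (17.0475, 13.3081) (17.5017, 0) (48, 0) (48, 2.3969)]  |A|=307.7279
5. ⊥bis P5·P3 via (15.715,10.64): [(37.2844, 10.5485) (17.0475, 13.3081) (17.5017, 0) (48, 0) (48, 2.3969)]  |A|=307.7279
6. ⊥bis P5·P4 via (30.47,12.425): [(31.5396, 11.3319) (17.0475, 13.3081) (17.5017, 0) (42.6271, 0)]  |A|=238.3408
7. canonical 4-gon: [(31.5396, 11.3319) (17.0475, 13.3081) (17.5017, 0) (42.6271, 0)]
8. shoelace: 238.3408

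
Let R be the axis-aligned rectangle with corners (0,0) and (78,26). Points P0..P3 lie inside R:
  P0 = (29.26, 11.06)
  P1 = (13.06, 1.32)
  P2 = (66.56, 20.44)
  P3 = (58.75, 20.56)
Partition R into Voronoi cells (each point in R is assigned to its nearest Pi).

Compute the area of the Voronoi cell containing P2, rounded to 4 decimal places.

Area of P2's cell: 401.9662

1. box [0,78]×[0,26]: [(0, 0) (78, 0) (78, 26) (0, 26)]
2. ⊥bis P2·P0 via (47.91,15.75): [(51.8707, 0) (78, 0) (78, 26) (45.3324, 26)]  |A|=764.3596
3. ⊥bis P2·P1 via (39.81,10.88): [(51.8707, 0) (78, 0) (78, 26) (45.3324, 26)]  |A|=764.3596
4. ⊥bis P2·P3 via (62.655,20.5): [(62.34, 0) (78, 0) (78, 26) (62.7395, 26)]  |A|=401.9662
5. canonical 4-gon: [(62.34, 0) (78, 0) (78, 26) (62.7395, 26)]
6. shoelace: 401.9662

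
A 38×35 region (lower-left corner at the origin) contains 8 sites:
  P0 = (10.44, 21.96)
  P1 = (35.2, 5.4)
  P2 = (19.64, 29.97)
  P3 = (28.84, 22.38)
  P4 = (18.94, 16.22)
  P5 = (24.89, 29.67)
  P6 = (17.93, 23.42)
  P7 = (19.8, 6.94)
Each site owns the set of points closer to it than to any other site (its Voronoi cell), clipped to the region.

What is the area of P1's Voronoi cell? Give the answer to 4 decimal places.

Area of P1's cell: 148.7319

1. box [0,38]×[0,35]: [(0, 0) (38, 0) (38, 35) (0, 35)]
2. ⊥bis P1·P0 via (22.82,13.68): [(13.6705, 0) (38, 0) (38, 35) (37.0793, 35)]  |A|=441.8787
3. ⊥bis P1·P2 via (27.42,17.685): [(24.0868, 15.5741) (13.6705, 0) (38, 0) (38, 24.3852)]  |A|=359.0931
4. ⊥bis P1·P3 via (32.02,13.89): [(19.9323, 9.3625) (13.6705, 0) (38, 0) (38, 16.1299)]  |A|=259.6063
5. ⊥bis P1·P4 via (27.07,10.81): [(28.1566, 12.4429) (19.8766, 0) (38, 0) (38, 16.1299)]  |A|=192.1402
6. ⊥bis P1·P5 via (30.045,17.535): [(28.1566, 12.4429) (19.8766, 0) (38, 0) (38, 16.1299)]  |A|=192.1402
7. ⊥bis P1·P6 via (26.565,14.41): [(28.1566, 12.4429) (19.8766, 0) (38, 0) (38, 16.1299)]  |A|=192.1402
8. ⊥bis P1·P7 via (27.5,6.17): [(28.1566, 12.4429) (28.1221, 12.3911) (26.883, 0) (38, 0) (38, 16.1299)]  |A|=148.7319
9. canonical 5-gon: [(28.1566, 12.4429) (28.1221, 12.3911) (26.883, 0) (38, 0) (38, 16.1299)]
10. shoelace: 148.7319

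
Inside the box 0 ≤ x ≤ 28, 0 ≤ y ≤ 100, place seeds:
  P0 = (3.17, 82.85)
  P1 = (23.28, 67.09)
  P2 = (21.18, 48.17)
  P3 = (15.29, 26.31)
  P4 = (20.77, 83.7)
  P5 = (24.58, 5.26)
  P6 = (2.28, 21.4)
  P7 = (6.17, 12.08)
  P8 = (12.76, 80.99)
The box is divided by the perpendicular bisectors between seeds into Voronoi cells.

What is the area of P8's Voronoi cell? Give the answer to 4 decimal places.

Area of P8's cell: 220.9239

1. box [0,28]×[0,100]: [(0, 0) (28, 0) (28, 100) (0, 100)]
2. ⊥bis P8·P0 via (7.965,81.92): [(0, 40.8531) (0, 0) (28, 0) (28, 100) (11.4717, 100)]  |A|=2460.7439
3. ⊥bis P8·P1 via (18.02,74.04): [(4.4438, 63.7651) (28, 81.5932) (28, 100) (11.4717, 100)]  |A|=516.2486
4. ⊥bis P8·P2 via (16.97,64.58): [(4.4438, 63.7651) (28, 81.5932) (28, 100) (11.4717, 100)]  |A|=516.2486
5. ⊥bis P8·P3 via (14.025,53.65): [(4.4438, 63.7651) (28, 81.5932) (28, 100) (11.4717, 100)]  |A|=516.2486
6. ⊥bis P8·P4 via (16.765,82.345): [(11.2239, 98.7228) (4.4438, 63.7651) (19.2578, 74.9768)]  |A|=220.9239
7. ⊥bis P8·P5 via (18.67,43.125): [(11.2239, 98.7228) (4.4438, 63.7651) (19.2578, 74.9768)]  |A|=220.9239
8. ⊥bis P8·P6 via (7.52,51.195): [(11.2239, 98.7228) (4.4438, 63.7651) (19.2578, 74.9768)]  |A|=220.9239
9. ⊥bis P8·P7 via (9.465,46.535): [(11.2239, 98.7228) (4.4438, 63.7651) (19.2578, 74.9768)]  |A|=220.9239
10. canonical 3-gon: [(11.2239, 98.7228) (4.4438, 63.7651) (19.2578, 74.9768)]
11. shoelace: 220.9239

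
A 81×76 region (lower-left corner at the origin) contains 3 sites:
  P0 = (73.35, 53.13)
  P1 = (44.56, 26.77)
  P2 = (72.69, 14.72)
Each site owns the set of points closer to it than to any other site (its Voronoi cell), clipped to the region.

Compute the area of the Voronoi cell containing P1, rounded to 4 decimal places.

1. box [0,81]×[0,76]: [(0, 0) (81, 0) (81, 76) (0, 76)]
2. ⊥bis P1·P0 via (58.955,39.95): [(0, 0) (81, 0) (81, 15.8728) (25.9478, 76) (0, 76)]  |A|=4500.9314
3. ⊥bis P1·P2 via (58.625,20.745): [(0, 0) (49.7385, 0) (64.3348, 34.0742) (25.9478, 76) (0, 76)]  |A|=3836.0641
4. canonical 5-gon: [(0, 0) (49.7385, 0) (64.3348, 34.0742) (25.9478, 76) (0, 76)]
5. shoelace: 3836.0641

Area of P1's cell: 3836.0641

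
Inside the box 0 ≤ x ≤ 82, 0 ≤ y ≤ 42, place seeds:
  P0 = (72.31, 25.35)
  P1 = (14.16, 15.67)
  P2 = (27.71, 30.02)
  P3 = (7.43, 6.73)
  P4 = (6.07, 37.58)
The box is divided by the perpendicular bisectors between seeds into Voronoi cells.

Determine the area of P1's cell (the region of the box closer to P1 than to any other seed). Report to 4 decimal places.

1. box [0,82]×[0,42]: [(0, 0) (82, 0) (82, 42) (0, 42)]
2. ⊥bis P1·P0 via (43.235,20.51): [(0, 0) (46.6492, 0) (39.6576, 42) (0, 42)]  |A|=1812.4441
3. ⊥bis P1·P2 via (20.935,22.845): [(0, 0) (45.1288, 0) (0.6491, 42) (0, 42)]  |A|=961.3351
4. ⊥bis P1·P3 via (10.795,11.2): [(0, 19.3264) (25.6729, 0) (45.1288, 0) (0.6491, 42) (0, 42)]  |A|=713.2526
5. ⊥bis P1·P4 via (10.115,26.625): [(0, 22.8902) (0, 19.3264) (25.6729, 0) (45.1288, 0) (15.0155, 28.4345)]  |A|=565.3778
6. canonical 5-gon: [(0, 22.8902) (0, 19.3264) (25.6729, 0) (45.1288, 0) (15.0155, 28.4345)]
7. shoelace: 565.3778

Area of P1's cell: 565.3778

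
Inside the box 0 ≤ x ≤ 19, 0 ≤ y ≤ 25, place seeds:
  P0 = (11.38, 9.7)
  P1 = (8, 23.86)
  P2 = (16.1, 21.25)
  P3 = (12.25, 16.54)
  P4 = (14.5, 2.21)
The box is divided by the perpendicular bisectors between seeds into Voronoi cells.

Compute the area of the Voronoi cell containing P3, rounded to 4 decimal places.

1. box [0,19]×[0,25]: [(0, 0) (19, 0) (19, 25) (0, 25)]
2. ⊥bis P3·P0 via (11.815,13.12): [(0, 14.6228) (19, 12.2061) (19, 25) (0, 25)]  |A|=220.1254
3. ⊥bis P3·P1 via (10.125,20.2): [(0.4258, 14.5686) (19, 12.2061) (19, 25) (18.3923, 25)]  |A|=121.9877
4. ⊥bis P3·P2 via (14.175,18.895): [(11.5595, 21.0329) (0.4258, 14.5686) (19, 12.2061) (19, 14.951)]  |A|=83.3977
5. ⊥bis P3·P4 via (13.375,9.375): [(11.5595, 21.0329) (0.4258, 14.5686) (19, 12.2061) (19, 14.951)]  |A|=83.3977
6. canonical 4-gon: [(11.5595, 21.0329) (0.4258, 14.5686) (19, 12.2061) (19, 14.951)]
7. shoelace: 83.3977

Area of P3's cell: 83.3977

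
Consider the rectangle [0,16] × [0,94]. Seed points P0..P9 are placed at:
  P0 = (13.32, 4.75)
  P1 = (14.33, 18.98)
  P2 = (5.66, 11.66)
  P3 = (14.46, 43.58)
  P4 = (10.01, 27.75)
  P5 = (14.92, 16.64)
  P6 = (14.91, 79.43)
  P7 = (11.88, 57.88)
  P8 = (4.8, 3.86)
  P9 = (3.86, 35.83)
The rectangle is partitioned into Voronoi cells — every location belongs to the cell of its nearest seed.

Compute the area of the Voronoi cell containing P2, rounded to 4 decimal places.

Area of P2's cell: 123.5833

1. box [0,16]×[0,94]: [(0, 0) (16, 0) (16, 94) (0, 94)]
2. ⊥bis P2·P0 via (9.49,8.205): [(0, 0) (2.0884, 0) (16, 15.4216) (16, 94) (0, 94)]  |A|=1396.7302
3. ⊥bis P2·P1 via (9.995,15.32): [(0, 27.1583) (0, 0) (2.0884, 0) (12.8538, 11.9339)]  |A|=187.0055
4. ⊥bis P2·P3 via (10.06,27.62): [(0, 27.1583) (0, 0) (2.0884, 0) (12.8538, 11.9339)]  |A|=187.0055
5. ⊥bis P2·P4 via (7.835,19.705): [(5.8366, 20.2453) (0, 21.8232) (0, 0) (2.0884, 0) (12.8538, 11.9339)]  |A|=171.4359
6. ⊥bis P2·P5 via (10.29,14.15): [(9.0743, 16.4105) (5.8366, 20.2453) (0, 21.8232) (0, 0) (2.0884, 0) (11.9942, 10.9811)]  |A|=167.7112
7. ⊥bis P2·P6 via (10.285,45.545): [(9.0743, 16.4105) (5.8366, 20.2453) (0, 21.8232) (0, 0) (2.0884, 0) (11.9942, 10.9811)]  |A|=167.7112
8. ⊥bis P2·P7 via (8.77,34.77): [(9.0743, 16.4105) (5.8366, 20.2453) (0, 21.8232) (0, 0) (2.0884, 0) (11.9942, 10.9811)]  |A|=167.7112
9. ⊥bis P2·P8 via (5.23,7.76): [(9.0743, 16.4105) (5.8366, 20.2453) (0, 21.8232) (0, 8.3366) (8.7395, 7.3731) (11.9942, 10.9811)]  |A|=123.5833
10. ⊥bis P2·P9 via (4.76,23.745): [(9.0743, 16.4105) (5.8366, 20.2453) (0, 21.8232) (0, 8.3366) (8.7395, 7.3731) (11.9942, 10.9811)]  |A|=123.5833
11. canonical 6-gon: [(9.0743, 16.4105) (5.8366, 20.2453) (0, 21.8232) (0, 8.3366) (8.7395, 7.3731) (11.9942, 10.9811)]
12. shoelace: 123.5833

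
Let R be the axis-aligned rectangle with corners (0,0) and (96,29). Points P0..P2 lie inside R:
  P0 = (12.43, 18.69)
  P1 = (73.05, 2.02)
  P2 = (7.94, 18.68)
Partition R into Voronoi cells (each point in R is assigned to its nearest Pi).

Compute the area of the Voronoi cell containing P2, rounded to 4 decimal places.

1. box [0,96]×[0,29]: [(0, 0) (96, 0) (96, 29) (0, 29)]
2. ⊥bis P2·P0 via (10.185,18.685): [(0, 0) (10.2266, 0) (10.162, 29) (0, 29)]  |A|=295.6353
3. ⊥bis P2·P1 via (40.495,10.35): [(0, 0) (10.2266, 0) (10.162, 29) (0, 29)]  |A|=295.6353
4. canonical 4-gon: [(0, 0) (10.2266, 0) (10.162, 29) (0, 29)]
5. shoelace: 295.6353

Area of P2's cell: 295.6353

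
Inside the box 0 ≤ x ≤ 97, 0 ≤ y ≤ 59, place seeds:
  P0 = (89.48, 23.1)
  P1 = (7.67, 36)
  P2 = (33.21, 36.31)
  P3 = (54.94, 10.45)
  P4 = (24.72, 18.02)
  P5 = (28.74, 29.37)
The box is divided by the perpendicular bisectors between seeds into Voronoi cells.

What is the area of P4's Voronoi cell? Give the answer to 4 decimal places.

Area of P4's cell: 839.5929

1. box [0,97]×[0,59]: [(0, 0) (97, 0) (97, 59) (0, 59)]
2. ⊥bis P4·P0 via (57.1,20.56): [(0, 0) (58.7128, 0) (54.0846, 59) (0, 59)]  |A|=3327.5242
3. ⊥bis P4·P1 via (16.195,27.01): [(0, 11.6527) (0, 0) (58.7128, 0) (54.0846, 59) (49.9299, 59)]  |A|=2145.5003
4. ⊥bis P4·P2 via (28.965,27.165): [(20.5014, 31.0937) (0, 11.6527) (0, 0) (58.7128, 0) (57.6255, 13.8611)]  |A|=1280.1692
5. ⊥bis P4·P3 via (39.83,14.235): [(41.5998, 21.3001) (20.5014, 31.0937) (0, 11.6527) (0, 0) (36.2642, 0)]  |A|=934.0675
6. ⊥bis P4·P5 via (26.73,23.695): [(40.939, 18.6624) (16.5147, 27.3131) (0, 11.6527) (0, 0) (36.2642, 0)]  |A|=839.5929
7. canonical 5-gon: [(40.939, 18.6624) (16.5147, 27.3131) (0, 11.6527) (0, 0) (36.2642, 0)]
8. shoelace: 839.5929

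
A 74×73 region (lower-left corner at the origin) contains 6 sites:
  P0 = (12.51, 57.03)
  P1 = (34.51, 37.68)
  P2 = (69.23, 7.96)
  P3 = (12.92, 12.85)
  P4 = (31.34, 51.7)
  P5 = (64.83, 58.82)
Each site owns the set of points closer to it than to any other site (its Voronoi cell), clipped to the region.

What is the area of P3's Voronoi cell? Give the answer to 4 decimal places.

1. box [0,74]×[0,73]: [(0, 0) (74, 0) (74, 73) (0, 73)]
2. ⊥bis P3·P0 via (12.715,34.94): [(0, 34.822) (0, 0) (74, 0) (74, 35.5087)]  |A|=2602.2374
3. ⊥bis P3·P1 via (23.715,25.265): [(12.5894, 34.9388) (0, 34.822) (0, 0) (52.7715, 0)]  |A|=1141.0818
4. ⊥bis P3·P2 via (41.075,10.405): [(41.056, 10.1867) (12.5894, 34.9388) (0, 34.822) (0, 0) (40.1714, 0)]  |A|=1076.9049
5. ⊥bis P3·P4 via (22.13,32.275): [(41.056, 10.1867) (12.5894, 34.9388) (0, 34.822) (0, 0) (40.1714, 0)]  |A|=1076.9049
6. ⊥bis P3·P5 via (38.875,35.835): [(41.056, 10.1867) (12.5894, 34.9388) (0, 34.822) (0, 0) (40.1714, 0)]  |A|=1076.9049
7. canonical 5-gon: [(41.056, 10.1867) (12.5894, 34.9388) (0, 34.822) (0, 0) (40.1714, 0)]
8. shoelace: 1076.9049

Area of P3's cell: 1076.9049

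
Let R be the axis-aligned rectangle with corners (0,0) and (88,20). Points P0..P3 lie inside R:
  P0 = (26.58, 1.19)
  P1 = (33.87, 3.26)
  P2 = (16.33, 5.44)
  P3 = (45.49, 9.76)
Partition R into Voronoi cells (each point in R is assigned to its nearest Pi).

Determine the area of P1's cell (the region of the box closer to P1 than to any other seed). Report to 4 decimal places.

1. box [0,88]×[0,20]: [(0, 0) (88, 0) (88, 20) (0, 20)]
2. ⊥bis P1·P0 via (30.225,2.225): [(30.8568, 0) (88, 0) (88, 20) (25.1778, 20)]  |A|=1199.6543
3. ⊥bis P1·P2 via (25.1,4.35): [(26.4766, 15.4259) (30.8568, 0) (88, 0) (88, 20) (27.0451, 20)]  |A|=1195.3837
4. ⊥bis P1·P3 via (39.68,6.51): [(26.4766, 15.4259) (30.8568, 0) (43.3216, 0) (32.134, 20) (27.0451, 20)]  |A|=189.9389
5. canonical 5-gon: [(26.4766, 15.4259) (30.8568, 0) (43.3216, 0) (32.134, 20) (27.0451, 20)]
6. shoelace: 189.9389

Area of P1's cell: 189.9389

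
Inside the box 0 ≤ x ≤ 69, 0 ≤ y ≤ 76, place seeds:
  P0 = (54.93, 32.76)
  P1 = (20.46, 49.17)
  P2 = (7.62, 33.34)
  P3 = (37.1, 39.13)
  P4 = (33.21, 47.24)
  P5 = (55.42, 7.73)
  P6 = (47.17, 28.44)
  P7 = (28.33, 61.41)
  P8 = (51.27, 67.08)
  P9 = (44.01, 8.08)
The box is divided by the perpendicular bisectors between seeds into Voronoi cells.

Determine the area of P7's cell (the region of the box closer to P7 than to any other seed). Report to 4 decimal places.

1. box [0,69]×[0,76]: [(0, 0) (69, 0) (69, 76) (0, 76)]
2. ⊥bis P7·P0 via (41.63,47.085): [(0, 8.4338) (69, 72.4966) (69, 76) (0, 76)]  |A|=2451.903
3. ⊥bis P7·P1 via (24.395,55.29): [(0, 70.9753) (39.7994, 45.3854) (69, 72.4966) (69, 76) (0, 76)]  |A|=1207.3444
4. ⊥bis P7·P2 via (17.975,47.375): [(0, 70.9753) (39.7994, 45.3854) (69, 72.4966) (69, 76) (0, 76)]  |A|=1207.3444
5. ⊥bis P7·P3 via (32.715,50.27): [(0, 70.9753) (32.3971, 50.1449) (54.1467, 58.7061) (69, 72.4966) (69, 76) (0, 76)]  |A|=1123.8996
6. ⊥bis P7·P4 via (30.77,54.325): [(0, 70.9753) (27.5959, 53.2319) (60.4296, 64.5395) (69, 72.4966) (69, 76) (0, 76)]  |A|=1009.5336
7. ⊥bis P7·P5 via (41.875,34.57): [(0, 70.9753) (27.5959, 53.2319) (60.4296, 64.5395) (69, 72.4966) (69, 76) (0, 76)]  |A|=1009.5336
8. ⊥bis P7·P6 via (37.75,44.925): [(0, 70.9753) (27.5959, 53.2319) (60.4296, 64.5395) (69, 72.4966) (69, 76) (0, 76)]  |A|=1009.5336
9. ⊥bis P7·P8 via (39.8,64.245): [(0, 70.9753) (27.5959, 53.2319) (41.3512, 57.9691) (36.8946, 76) (0, 76)]  |A|=623.906
10. ⊥bis P7·P9 via (36.17,34.745): [(0, 70.9753) (27.5959, 53.2319) (41.3512, 57.9691) (36.8946, 76) (0, 76)]  |A|=623.906
11. canonical 5-gon: [(0, 70.9753) (27.5959, 53.2319) (41.3512, 57.9691) (36.8946, 76) (0, 76)]
12. shoelace: 623.906

Area of P7's cell: 623.9060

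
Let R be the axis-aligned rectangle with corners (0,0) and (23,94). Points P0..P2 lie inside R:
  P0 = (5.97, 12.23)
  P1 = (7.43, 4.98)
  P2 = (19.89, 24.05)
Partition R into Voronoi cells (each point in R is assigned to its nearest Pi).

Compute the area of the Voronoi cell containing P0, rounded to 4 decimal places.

1. box [0,23]×[0,94]: [(0, 0) (23, 0) (23, 94) (0, 94)]
2. ⊥bis P0·P1 via (6.7,8.605): [(0, 7.2558) (23, 11.8875) (23, 94) (0, 94)]  |A|=1941.8527
3. ⊥bis P0·P2 via (12.93,18.14): [(0, 33.3672) (0, 7.2558) (18.9345, 11.0688)]  |A|=247.203
4. canonical 3-gon: [(0, 33.3672) (0, 7.2558) (18.9345, 11.0688)]
5. shoelace: 247.203

Area of P0's cell: 247.2030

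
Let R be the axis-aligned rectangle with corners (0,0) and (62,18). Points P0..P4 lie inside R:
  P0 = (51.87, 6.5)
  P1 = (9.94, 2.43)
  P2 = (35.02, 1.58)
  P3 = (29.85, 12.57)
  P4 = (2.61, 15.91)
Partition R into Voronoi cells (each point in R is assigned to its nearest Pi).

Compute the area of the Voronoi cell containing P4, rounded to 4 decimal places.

Area of P4's cell: 127.9312

1. box [0,62]×[0,18]: [(0, 0) (62, 0) (62, 18) (0, 18)]
2. ⊥bis P4·P0 via (27.24,11.205): [(0, 0) (25.0995, 0) (28.538, 18) (0, 18)]  |A|=482.7381
3. ⊥bis P4·P1 via (6.275,9.17): [(0, 5.7579) (22.5135, 18) (0, 18)]  |A|=137.807
4. ⊥bis P4·P2 via (18.815,8.745): [(0, 5.7579) (22.5135, 18) (0, 18)]  |A|=137.807
5. ⊥bis P4·P3 via (16.23,14.24): [(0, 5.7579) (16.2751, 14.6077) (16.691, 18) (0, 18)]  |A|=127.9312
6. canonical 4-gon: [(0, 5.7579) (16.2751, 14.6077) (16.691, 18) (0, 18)]
7. shoelace: 127.9312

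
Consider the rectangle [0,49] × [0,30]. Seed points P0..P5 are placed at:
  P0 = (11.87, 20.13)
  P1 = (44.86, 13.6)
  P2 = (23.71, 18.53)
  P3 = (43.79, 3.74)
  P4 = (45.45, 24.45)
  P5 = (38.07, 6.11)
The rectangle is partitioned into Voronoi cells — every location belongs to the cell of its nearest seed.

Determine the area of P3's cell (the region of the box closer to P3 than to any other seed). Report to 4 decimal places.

1. box [0,49]×[0,30]: [(0, 0) (49, 0) (49, 30) (0, 30)]
2. ⊥bis P3·P0 via (27.83,11.935): [(21.7017, 0) (49, 0) (49, 30) (37.1059, 30)]  |A|=587.8863
3. ⊥bis P3·P1 via (44.325,8.67): [(27.1126, 10.5379) (21.7017, 0) (49, 0) (49, 8.1627)]  |A|=233.1627
4. ⊥bis P3·P2 via (33.75,11.135): [(32.8515, 9.9151) (25.5485, 0) (49, 0) (49, 8.1627)]  |A|=182.1696
5. ⊥bis P3·P4 via (44.62,14.095): [(32.8515, 9.9151) (25.5485, 0) (49, 0) (49, 8.1627)]  |A|=182.1696
6. ⊥bis P3·P5 via (40.93,4.925): [(42.561, 8.8614) (38.8894, 0) (49, 0) (49, 8.1627)]  |A|=71.0769
7. canonical 4-gon: [(42.561, 8.8614) (38.8894, 0) (49, 0) (49, 8.1627)]
8. shoelace: 71.0769

Area of P3's cell: 71.0769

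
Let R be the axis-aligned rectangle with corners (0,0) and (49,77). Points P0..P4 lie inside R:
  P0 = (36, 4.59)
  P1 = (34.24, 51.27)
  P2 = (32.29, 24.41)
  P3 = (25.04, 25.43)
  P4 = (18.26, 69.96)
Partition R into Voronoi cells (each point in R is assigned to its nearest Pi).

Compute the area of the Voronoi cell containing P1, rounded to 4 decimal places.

1. box [0,49]×[0,77]: [(0, 0) (49, 0) (49, 77) (0, 77)]
2. ⊥bis P1·P0 via (35.12,27.93): [(0, 26.6059) (49, 28.4533) (49, 77) (0, 77)]  |A|=2424.0502
3. ⊥bis P1·P2 via (33.265,37.84): [(0, 40.255) (49, 36.6977) (49, 77) (0, 77)]  |A|=1887.66
4. ⊥bis P1·P3 via (29.64,38.35): [(0, 48.9029) (30.5108, 38.0399) (49, 36.6977) (49, 77) (0, 77)]  |A|=1755.7319
5. ⊥bis P1·P4 via (26.25,60.615): [(8.8616, 45.7479) (30.5108, 38.0399) (49, 36.6977) (49, 77) (45.4137, 77)]  |A|=921.6024
6. canonical 5-gon: [(8.8616, 45.7479) (30.5108, 38.0399) (49, 36.6977) (49, 77) (45.4137, 77)]
7. shoelace: 921.6024

Area of P1's cell: 921.6024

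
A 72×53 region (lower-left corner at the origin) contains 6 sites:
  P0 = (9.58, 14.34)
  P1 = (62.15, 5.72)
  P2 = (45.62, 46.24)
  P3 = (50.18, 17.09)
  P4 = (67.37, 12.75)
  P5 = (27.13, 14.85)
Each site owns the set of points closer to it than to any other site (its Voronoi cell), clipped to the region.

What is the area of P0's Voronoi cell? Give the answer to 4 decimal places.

1. box [0,72]×[0,53]: [(0, 0) (72, 0) (72, 53) (0, 53)]
2. ⊥bis P0·P1 via (35.865,10.03): [(0, 0) (34.2204, 0) (42.9109, 53) (0, 53)]  |A|=2043.9777
3. ⊥bis P0·P2 via (27.6,30.29): [(0, 0) (34.2204, 0) (37.376, 19.2452) (7.4988, 53) (0, 53)]  |A|=1446.3136
4. ⊥bis P0·P3 via (29.88,15.715): [(0, 0) (30.9444, 0) (28.9999, 28.7084) (7.4988, 53) (0, 53)]  |A|=1303.7587
5. ⊥bis P0·P4 via (38.475,13.545): [(0, 0) (30.9444, 0) (28.9999, 28.7084) (7.4988, 53) (0, 53)]  |A|=1303.7587
6. ⊥bis P0·P5 via (18.355,14.595): [(0, 0) (18.7791, 0) (17.5696, 41.6222) (7.4988, 53) (0, 53)]  |A|=899.068
7. canonical 5-gon: [(0, 0) (18.7791, 0) (17.5696, 41.6222) (7.4988, 53) (0, 53)]
8. shoelace: 899.068

Area of P0's cell: 899.0680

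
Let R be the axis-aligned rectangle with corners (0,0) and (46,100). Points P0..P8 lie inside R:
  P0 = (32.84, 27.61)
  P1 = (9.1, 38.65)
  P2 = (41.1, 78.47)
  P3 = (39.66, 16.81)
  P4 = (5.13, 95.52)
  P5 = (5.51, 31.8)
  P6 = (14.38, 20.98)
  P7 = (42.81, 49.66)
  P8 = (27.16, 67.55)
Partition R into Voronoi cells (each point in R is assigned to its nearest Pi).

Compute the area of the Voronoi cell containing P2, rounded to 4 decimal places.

Area of P2's cell: 574.5114

1. box [0,46]×[0,100]: [(0, 0) (46, 0) (46, 100) (0, 100)]
2. ⊥bis P2·P0 via (36.97,53.04): [(0, 59.0442) (46, 51.5735) (46, 100) (0, 100)]  |A|=2055.7943
3. ⊥bis P2·P1 via (25.1,58.56): [(0, 78.7308) (30.7023, 54.0579) (46, 51.5735) (46, 100) (0, 100)]  |A|=1753.5826
4. ⊥bis P2·P3 via (40.38,47.64): [(0, 78.7308) (30.7023, 54.0579) (46, 51.5735) (46, 100) (0, 100)]  |A|=1753.5826
5. ⊥bis P2·P4 via (23.115,86.995): [(13.9021, 67.5588) (30.7023, 54.0579) (46, 51.5735) (46, 100) (29.2794, 100)]  |A|=1130.8086
6. ⊥bis P2·P5 via (23.305,55.135): [(13.9021, 67.5588) (30.7023, 54.0579) (46, 51.5735) (46, 100) (29.2794, 100)]  |A|=1130.8086
7. ⊥bis P2·P6 via (27.74,49.725): [(13.9021, 67.5588) (30.7023, 54.0579) (46, 51.5735) (46, 100) (29.2794, 100)]  |A|=1130.8086
8. ⊥bis P2·P7 via (41.955,64.065): [(13.9021, 67.5588) (19.8801, 62.7548) (46, 64.3051) (46, 100) (29.2794, 100)]  |A|=911.4572
9. ⊥bis P2·P8 via (34.13,73.01): [(23.1375, 87.0425) (41.1735, 64.0186) (46, 64.3051) (46, 100) (29.2794, 100)]  |A|=574.5114
10. canonical 5-gon: [(23.1375, 87.0425) (41.1735, 64.0186) (46, 64.3051) (46, 100) (29.2794, 100)]
11. shoelace: 574.5114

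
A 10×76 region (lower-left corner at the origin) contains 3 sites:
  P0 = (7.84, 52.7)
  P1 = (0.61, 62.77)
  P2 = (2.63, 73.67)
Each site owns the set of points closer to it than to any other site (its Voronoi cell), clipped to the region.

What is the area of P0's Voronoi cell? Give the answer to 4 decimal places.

1. box [0,10]×[0,76]: [(0, 0) (10, 0) (10, 76) (0, 76)]
2. ⊥bis P0·P1 via (4.225,57.735): [(0, 54.7016) (0, 0) (10, 0) (10, 61.8813)]  |A|=582.9143
3. ⊥bis P0·P2 via (5.235,63.185): [(0, 54.7016) (0, 0) (10, 0) (10, 61.8813)]  |A|=582.9143
4. canonical 4-gon: [(0, 54.7016) (0, 0) (10, 0) (10, 61.8813)]
5. shoelace: 582.9143

Area of P0's cell: 582.9143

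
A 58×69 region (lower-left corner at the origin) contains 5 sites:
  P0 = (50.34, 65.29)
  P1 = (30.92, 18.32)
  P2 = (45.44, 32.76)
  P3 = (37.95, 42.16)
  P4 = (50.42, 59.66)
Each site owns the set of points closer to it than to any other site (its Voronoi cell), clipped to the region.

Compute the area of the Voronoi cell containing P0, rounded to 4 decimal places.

Area of P0's cell: 239.8419

1. box [0,58]×[0,69]: [(0, 0) (58, 0) (58, 69) (0, 69)]
2. ⊥bis P0·P1 via (40.63,41.805): [(0, 58.6037) (58, 34.6233) (58, 69) (0, 69)]  |A|=1298.4178
3. ⊥bis P0·P2 via (47.89,49.025): [(0, 58.6037) (8.9984, 54.8832) (58, 47.5021) (58, 69) (0, 69)]  |A|=982.8759
4. ⊥bis P0·P3 via (44.145,53.725): [(54.8865, 47.9711) (58, 47.5021) (58, 69) (15.6292, 69)]  |A|=478.972
5. ⊥bis P0·P4 via (50.38,62.475): [(28.3935, 62.1626) (58, 62.5833) (58, 69) (15.6292, 69)]  |A|=239.8419
6. canonical 4-gon: [(28.3935, 62.1626) (58, 62.5833) (58, 69) (15.6292, 69)]
7. shoelace: 239.8419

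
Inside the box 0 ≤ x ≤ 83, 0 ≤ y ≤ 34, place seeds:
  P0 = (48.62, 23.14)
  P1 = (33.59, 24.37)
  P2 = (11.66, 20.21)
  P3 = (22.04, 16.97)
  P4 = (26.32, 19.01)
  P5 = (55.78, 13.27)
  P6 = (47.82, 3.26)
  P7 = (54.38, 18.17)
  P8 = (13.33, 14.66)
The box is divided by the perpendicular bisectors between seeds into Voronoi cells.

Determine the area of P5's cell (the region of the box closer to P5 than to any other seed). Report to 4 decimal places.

Area of P5's cell: 576.9877

1. box [0,83]×[0,34]: [(0, 0) (83, 0) (83, 34) (0, 34)]
2. ⊥bis P5·P0 via (52.2,18.205): [(27.1046, 0) (83, 0) (83, 34) (73.9733, 34)]  |A|=1103.6768
3. ⊥bis P5·P1 via (44.685,18.82): [(39.9219, 9.2981) (35.2708, 0) (83, 0) (83, 34) (73.9733, 34)]  |A|=1065.7118
4. ⊥bis P5·P2 via (33.72,16.74): [(39.9219, 9.2981) (35.2708, 0) (83, 0) (83, 34) (73.9733, 34)]  |A|=1065.7118
5. ⊥bis P5·P3 via (38.91,15.12): [(39.9219, 9.2981) (37.8082, 5.0725) (37.2519, 0) (83, 0) (83, 34) (73.9733, 34)]  |A|=1060.687
6. ⊥bis P5·P4 via (41.05,16.14): [(39.9219, 9.2981) (39.5861, 8.6269) (37.9053, 0) (83, 0) (83, 34) (73.9733, 34)]  |A|=1054.348
7. ⊥bis P5·P6 via (51.8,8.265): [(45.4541, 13.3113) (62.1935, 0) (83, 0) (83, 34) (73.9733, 34)]  |A|=870.1367
8. ⊥bis P5·P7 via (55.08,15.72): [(45.7701, 13.06) (62.1935, 0) (83, 0) (83, 23.6971)]  |A|=576.9877
9. ⊥bis P5·P8 via (34.555,13.965): [(45.7701, 13.06) (62.1935, 0) (83, 0) (83, 23.6971)]  |A|=576.9877
10. canonical 4-gon: [(45.7701, 13.06) (62.1935, 0) (83, 0) (83, 23.6971)]
11. shoelace: 576.9877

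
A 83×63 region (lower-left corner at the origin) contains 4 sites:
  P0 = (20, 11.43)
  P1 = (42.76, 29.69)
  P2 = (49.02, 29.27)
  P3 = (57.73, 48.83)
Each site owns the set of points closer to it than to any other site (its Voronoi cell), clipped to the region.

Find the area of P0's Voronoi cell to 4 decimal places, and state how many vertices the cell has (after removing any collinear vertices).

Area of P0's cell: 1426.4805 (4 vertices)

1. box [0,83]×[0,63]: [(0, 0) (83, 0) (83, 63) (0, 63)]
2. ⊥bis P0·P1 via (31.38,20.56): [(0, 59.6733) (0, 0) (47.875, 0)]  |A|=1428.4288
3. ⊥bis P0·P2 via (34.51,20.35): [(44.2179, 4.5583) (0, 59.6733) (0, 0) (47.0201, 0)]  |A|=1426.4805
4. ⊥bis P0·P3 via (38.865,30.13): [(44.2179, 4.5583) (0, 59.6733) (0, 0) (47.0201, 0)]  |A|=1426.4805
5. canonical 4-gon: [(44.2179, 4.5583) (0, 59.6733) (0, 0) (47.0201, 0)]
6. shoelace: 1426.4805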